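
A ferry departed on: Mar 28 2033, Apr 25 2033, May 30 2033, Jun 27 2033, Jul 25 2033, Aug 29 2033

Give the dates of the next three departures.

Sep 26 2033, Oct 31 2033, Nov 28 2033

Every date is a Monday; gaps 28, 35, 28, 28, 35 days.
Each is the last Monday of its month (at least one falls on the 29th or later, ruling out '4th Monday').
September 2033 ends with Monday Sep 26 2033.
Last Monday of October 2033: Oct 31 2033.
Last Monday of November 2033: Nov 28 2033.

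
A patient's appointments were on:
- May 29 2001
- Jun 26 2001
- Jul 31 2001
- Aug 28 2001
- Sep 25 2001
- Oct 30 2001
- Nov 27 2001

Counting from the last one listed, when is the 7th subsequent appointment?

Jun 25 2002

These are Tuesdays with 28, 35, 28, 28, 35, 28-day gaps.
Each is the final Tuesday of its month — May 29 2001 is past the 28th, so '4th Tuesday' doesn't fit.
Last Tuesday of December 2001: Dec 25 2001.
January 2002 ends with Tuesday Jan 29 2002.
Last Tuesday of February 2002: Feb 26 2002.
March 2002 ends with Tuesday Mar 26 2002.
April 2002 ends with Tuesday Apr 30 2002.
Last Tuesday of May 2002: May 28 2002.
Last Tuesday of June 2002: Jun 25 2002.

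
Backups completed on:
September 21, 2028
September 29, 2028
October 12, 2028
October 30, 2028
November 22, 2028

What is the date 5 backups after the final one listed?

The spacing grows by 5 each time: 8, 13, 18, 23 days.
Next gap: 28 days. November 22, 2028 + 28 days = December 20, 2028.
Next gap: 33 days. December 20, 2028 + 33 days = January 22, 2029.
Next gap: 38 days. January 22, 2029 + 38 days = March 1, 2029.
Next gap: 43 days. March 1, 2029 + 43 days = April 13, 2029.
Next gap: 48 days. April 13, 2029 + 48 days = May 31, 2029.

May 31, 2029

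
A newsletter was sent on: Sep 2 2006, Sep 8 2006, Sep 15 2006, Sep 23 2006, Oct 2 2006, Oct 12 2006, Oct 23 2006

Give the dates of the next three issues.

Nov 4 2006, Nov 17 2006, Dec 1 2006

Gaps: 6, 7, 8, 9, 10, 11 days — each gap is 1 larger than the previous one.
Next gap: 12 days. Oct 23 2006 + 12 days = Nov 4 2006.
Next gap: 13 days. Nov 4 2006 + 13 days = Nov 17 2006.
Next gap: 14 days. Nov 17 2006 + 14 days = Dec 1 2006.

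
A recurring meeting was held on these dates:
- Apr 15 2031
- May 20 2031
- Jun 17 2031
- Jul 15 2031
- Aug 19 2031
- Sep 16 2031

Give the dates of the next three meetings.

Oct 21 2031, Nov 18 2031, Dec 16 2031

These are Tuesdays at 28- or 35-day spacing (35, 28, 28, 35, 28).
The pattern: 3rd Tuesday of the month.
October 2031 — 3rd Tuesday is Oct 21 2031.
3rd Tuesday of November 2031: Nov 18 2031.
3rd Tuesday of December 2031: Dec 16 2031.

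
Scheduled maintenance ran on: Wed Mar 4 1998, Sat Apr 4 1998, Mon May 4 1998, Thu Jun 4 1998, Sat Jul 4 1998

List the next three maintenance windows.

Tue Aug 4 1998, Fri Sep 4 1998, Sun Oct 4 1998

Gaps: 31, 30, 31, 30 days — not constant. Every event is on the 4th of the month.
Pattern: the 4th of each month.
Next: August 1998 → Tue Aug 4 1998.
September 1998: Fri Sep 4 1998.
Next: October 1998 → Sun Oct 4 1998.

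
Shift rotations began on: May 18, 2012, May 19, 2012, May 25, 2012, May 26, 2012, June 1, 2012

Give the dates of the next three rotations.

Gaps: 1, 6, 1, 6 days — not constant, but cyclic with period 2.
The events fall on every Friday and Saturday.
The following Saturday is June 2, 2012.
The following Friday is June 8, 2012.
The following Saturday is June 9, 2012.

June 2, 2012; June 8, 2012; June 9, 2012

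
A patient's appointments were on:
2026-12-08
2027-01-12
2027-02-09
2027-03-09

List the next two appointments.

2027-04-13, 2027-05-11

All dates are Tuesdays, 35, 28, 28 days apart.
Specifically, the 2nd Tuesday of each month.
April 2027 — 2nd Tuesday is 2027-04-13.
May 2027 — 2nd Tuesday is 2027-05-11.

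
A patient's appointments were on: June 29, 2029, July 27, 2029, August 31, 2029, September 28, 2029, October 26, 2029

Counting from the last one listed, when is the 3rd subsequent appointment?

January 25, 2030

All Fridays; the gaps (28, 35, 28, 28) vary with month length.
This is the last Friday of each month.
Last Friday of November 2029: November 30, 2029.
December 2029 ends with Friday December 28, 2029.
Last Friday of January 2030: January 25, 2030.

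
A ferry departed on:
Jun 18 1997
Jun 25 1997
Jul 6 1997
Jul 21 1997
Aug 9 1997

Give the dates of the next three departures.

Sep 1 1997, Sep 28 1997, Oct 29 1997

Intervals are 7, 11, 15, 19 days — an arithmetic progression with common difference 4.
Next gap: 23 days. Aug 9 1997 + 23 days = Sep 1 1997.
Next gap: 27 days. Sep 1 1997 + 27 days = Sep 28 1997.
Next gap: 31 days. Sep 28 1997 + 31 days = Oct 29 1997.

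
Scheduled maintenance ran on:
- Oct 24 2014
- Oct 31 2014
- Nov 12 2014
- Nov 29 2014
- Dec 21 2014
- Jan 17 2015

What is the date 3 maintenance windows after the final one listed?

Gaps: 7, 12, 17, 22, 27 days — each gap is 5 larger than the previous one.
Next gap: 32 days. Jan 17 2015 + 32 days = Feb 18 2015.
Next gap: 37 days. Feb 18 2015 + 37 days = Mar 27 2015.
Next gap: 42 days. Mar 27 2015 + 42 days = May 8 2015.

May 8 2015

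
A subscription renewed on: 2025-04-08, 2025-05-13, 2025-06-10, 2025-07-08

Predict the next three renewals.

These are Tuesdays at 28- or 35-day spacing (35, 28, 28).
The pattern: 2nd Tuesday of the month.
2nd Tuesday of August 2025: 2025-08-12.
2nd Tuesday of September 2025: 2025-09-09.
2nd Tuesday of October 2025: 2025-10-14.

2025-08-12, 2025-09-09, 2025-10-14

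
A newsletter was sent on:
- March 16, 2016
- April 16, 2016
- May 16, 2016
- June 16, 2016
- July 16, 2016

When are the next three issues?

Gaps: 31, 30, 31, 30 days — not constant. Every event is on the 16th of the month.
Pattern: the 16th of each month.
August 2016: August 16, 2016.
Next: September 2016 → September 16, 2016.
Next: October 2016 → October 16, 2016.

August 16, 2016; September 16, 2016; October 16, 2016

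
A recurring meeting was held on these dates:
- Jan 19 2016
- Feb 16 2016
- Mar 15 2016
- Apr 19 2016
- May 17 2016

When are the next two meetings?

These are Tuesdays at 28- or 35-day spacing (28, 28, 35, 28).
The pattern: 3rd Tuesday of the month.
3rd Tuesday of June 2016: Jun 21 2016.
July 2016 — 3rd Tuesday is Jul 19 2016.

Jun 21 2016, Jul 19 2016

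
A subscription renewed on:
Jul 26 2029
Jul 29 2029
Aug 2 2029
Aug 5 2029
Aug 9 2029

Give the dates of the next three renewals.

The gap pattern 3, 4, 3, 4 repeats every 2 events.
These are the Thursdays and Sundays of each week.
The following Sunday is Aug 12 2029.
Next Thursday: Aug 16 2029.
Next Sunday: Aug 19 2029.

Aug 12 2029, Aug 16 2029, Aug 19 2029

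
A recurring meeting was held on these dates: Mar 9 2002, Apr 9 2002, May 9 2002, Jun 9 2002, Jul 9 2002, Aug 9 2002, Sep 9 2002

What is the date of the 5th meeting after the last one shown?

Feb 9 2003

Gaps: 31, 30, 31, 30, 31, 31 days — not constant. Every event is on the 9th of the month.
Pattern: the 9th of each month.
October 2002: Oct 9 2002.
Next: November 2002 → Nov 9 2002.
December 2002: Dec 9 2002.
Next: January 2003 → Jan 9 2003.
Next: February 2003 → Feb 9 2003.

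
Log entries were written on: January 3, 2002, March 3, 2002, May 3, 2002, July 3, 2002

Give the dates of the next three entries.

September 3, 2002; November 3, 2002; January 3, 2003

Each date is the 3rd; the gaps (59, 61, 61) track the month lengths.
The rule is the 3rd of every 2 months.
September 2002: September 3, 2002.
November 2002: November 3, 2002.
Next: January 2003 → January 3, 2003.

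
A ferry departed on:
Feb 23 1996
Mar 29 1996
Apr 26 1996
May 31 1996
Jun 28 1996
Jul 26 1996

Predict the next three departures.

Aug 30 1996, Sep 27 1996, Oct 25 1996

All Fridays; the gaps (35, 28, 35, 28, 28) vary with month length.
This is the last Friday of each month.
August 1996 ends with Friday Aug 30 1996.
Last Friday of September 1996: Sep 27 1996.
Last Friday of October 1996: Oct 25 1996.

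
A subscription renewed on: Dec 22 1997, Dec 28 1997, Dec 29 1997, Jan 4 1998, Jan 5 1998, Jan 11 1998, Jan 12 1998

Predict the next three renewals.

Jan 18 1998, Jan 19 1998, Jan 25 1998

Gaps: 6, 1, 6, 1, 6, 1 days — not constant, but cyclic with period 2.
The events fall on every Monday and Sunday.
Next Sunday: Jan 18 1998.
The following Monday is Jan 19 1998.
Next Sunday: Jan 25 1998.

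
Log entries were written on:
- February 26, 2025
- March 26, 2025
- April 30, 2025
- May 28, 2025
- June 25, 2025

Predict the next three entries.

July 30, 2025; August 27, 2025; September 24, 2025

All Wednesdays; the gaps (28, 35, 28, 28) vary with month length.
This is the last Wednesday of each month.
Last Wednesday of July 2025: July 30, 2025.
August 2025 ends with Wednesday August 27, 2025.
September 2025 ends with Wednesday September 24, 2025.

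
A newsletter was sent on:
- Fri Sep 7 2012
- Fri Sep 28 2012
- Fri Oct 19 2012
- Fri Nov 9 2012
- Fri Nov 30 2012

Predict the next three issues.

Fri Dec 21 2012, Fri Jan 11 2013, Fri Feb 1 2013

The spacing is 21, 21, 21, 21 days — always 21 days.
Fri Nov 30 2012 + 21 days = Fri Dec 21 2012.
Fri Dec 21 2012 + 21 days = Fri Jan 11 2013.
Fri Jan 11 2013 + 21 days = Fri Feb 1 2013.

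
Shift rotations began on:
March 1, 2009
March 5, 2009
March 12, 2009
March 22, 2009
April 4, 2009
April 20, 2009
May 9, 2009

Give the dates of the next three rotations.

May 31, 2009; June 25, 2009; July 23, 2009

The spacing grows by 3 each time: 4, 7, 10, 13, 16, 19 days.
Next gap: 22 days. May 9, 2009 + 22 days = May 31, 2009.
Next gap: 25 days. May 31, 2009 + 25 days = June 25, 2009.
Next gap: 28 days. June 25, 2009 + 28 days = July 23, 2009.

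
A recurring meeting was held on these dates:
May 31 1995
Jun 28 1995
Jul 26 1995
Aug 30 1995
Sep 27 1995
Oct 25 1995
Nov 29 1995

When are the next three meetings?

These are Wednesdays with 28, 28, 35, 28, 28, 35-day gaps.
Each is the final Wednesday of its month — May 31 1995 is past the 28th, so '4th Wednesday' doesn't fit.
Last Wednesday of December 1995: Dec 27 1995.
January 1996 ends with Wednesday Jan 31 1996.
February 1996 ends with Wednesday Feb 28 1996.

Dec 27 1995, Jan 31 1996, Feb 28 1996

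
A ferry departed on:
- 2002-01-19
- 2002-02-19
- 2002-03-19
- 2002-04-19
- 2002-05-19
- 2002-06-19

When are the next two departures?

2002-07-19, 2002-08-19

The day-of-month is always 19 (31, 28, 31, 30, 31 days between events).
So this recurs on the 19th of each month.
Next: July 2002 → 2002-07-19.
Next: August 2002 → 2002-08-19.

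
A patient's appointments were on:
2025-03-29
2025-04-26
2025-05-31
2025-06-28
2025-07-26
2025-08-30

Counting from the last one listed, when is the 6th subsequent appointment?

2026-02-28

All Saturdays; the gaps (28, 35, 28, 28, 35) vary with month length.
This is the last Saturday of each month.
Last Saturday of September 2025: 2025-09-27.
October 2025 ends with Saturday 2025-10-25.
November 2025 ends with Saturday 2025-11-29.
Last Saturday of December 2025: 2025-12-27.
Last Saturday of January 2026: 2026-01-31.
Last Saturday of February 2026: 2026-02-28.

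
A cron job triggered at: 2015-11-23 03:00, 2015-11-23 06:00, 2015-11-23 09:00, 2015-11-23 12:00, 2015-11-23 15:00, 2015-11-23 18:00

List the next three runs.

2015-11-23 21:00, 2015-11-24 00:00, 2015-11-24 03:00

Gaps: 3, 3, 3, 3, 3 hours — each event is 3 hours after the previous one.
2015-11-23 18:00 + 3 h = 2015-11-23 21:00.
2015-11-23 21:00 + 3 h = 2015-11-24 00:00.
2015-11-24 00:00 + 3 h = 2015-11-24 03:00.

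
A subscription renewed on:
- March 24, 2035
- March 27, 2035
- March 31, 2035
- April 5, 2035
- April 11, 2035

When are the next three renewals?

Gaps: 3, 4, 5, 6 days — each gap is 1 larger than the previous one.
Next gap: 7 days. April 11, 2035 + 7 days = April 18, 2035.
Next gap: 8 days. April 18, 2035 + 8 days = April 26, 2035.
Next gap: 9 days. April 26, 2035 + 9 days = May 5, 2035.

April 18, 2035; April 26, 2035; May 5, 2035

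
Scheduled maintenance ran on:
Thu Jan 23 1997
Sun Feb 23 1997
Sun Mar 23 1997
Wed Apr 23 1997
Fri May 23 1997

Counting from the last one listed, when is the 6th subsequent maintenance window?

Sun Nov 23 1997

Gaps: 31, 28, 31, 30 days — not constant. Every event is on the 23rd of the month.
Pattern: the 23rd of each month.
June 1997: Mon Jun 23 1997.
Next: July 1997 → Wed Jul 23 1997.
Next: August 1997 → Sat Aug 23 1997.
Next: September 1997 → Tue Sep 23 1997.
Next: October 1997 → Thu Oct 23 1997.
November 1997: Sun Nov 23 1997.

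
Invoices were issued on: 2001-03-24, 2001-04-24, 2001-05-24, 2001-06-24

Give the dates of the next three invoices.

Gaps: 31, 30, 31 days — not constant. Every event is on the 24th of the month.
Pattern: the 24th of each month.
July 2001: 2001-07-24.
Next: August 2001 → 2001-08-24.
Next: September 2001 → 2001-09-24.

2001-07-24, 2001-08-24, 2001-09-24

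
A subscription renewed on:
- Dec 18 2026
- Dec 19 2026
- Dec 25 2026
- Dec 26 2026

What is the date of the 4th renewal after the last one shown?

Jan 9 2027

Every event lands on a Friday or Saturday (gaps cycle 1, 6, 1).
So the schedule is: every Friday and Saturday.
The following Friday is Jan 1 2027.
Next Saturday: Jan 2 2027.
Next Friday: Jan 8 2027.
The following Saturday is Jan 9 2027.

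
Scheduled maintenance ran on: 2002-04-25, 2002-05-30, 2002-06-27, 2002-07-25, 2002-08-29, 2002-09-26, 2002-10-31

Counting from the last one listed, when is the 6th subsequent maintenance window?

These are Thursdays with 35, 28, 28, 35, 28, 35-day gaps.
Each is the final Thursday of its month — 2002-05-30 is past the 28th, so '4th Thursday' doesn't fit.
November 2002 ends with Thursday 2002-11-28.
December 2002 ends with Thursday 2002-12-26.
Last Thursday of January 2003: 2003-01-30.
February 2003 ends with Thursday 2003-02-27.
Last Thursday of March 2003: 2003-03-27.
April 2003 ends with Thursday 2003-04-24.

2003-04-24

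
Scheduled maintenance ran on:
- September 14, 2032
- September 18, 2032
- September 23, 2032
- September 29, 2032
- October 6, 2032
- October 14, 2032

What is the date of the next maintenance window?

October 23, 2032

Gaps: 4, 5, 6, 7, 8 days — each gap is 1 larger than the previous one.
Next gap: 9 days. October 14, 2032 + 9 days = October 23, 2032.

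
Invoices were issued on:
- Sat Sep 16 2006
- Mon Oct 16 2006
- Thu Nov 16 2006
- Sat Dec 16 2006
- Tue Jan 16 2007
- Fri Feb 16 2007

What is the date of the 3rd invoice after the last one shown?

Gaps: 30, 31, 30, 31, 31 days — not constant. Every event is on the 16th of the month.
Pattern: the 16th of each month.
March 2007: Fri Mar 16 2007.
Next: April 2007 → Mon Apr 16 2007.
Next: May 2007 → Wed May 16 2007.

Wed May 16 2007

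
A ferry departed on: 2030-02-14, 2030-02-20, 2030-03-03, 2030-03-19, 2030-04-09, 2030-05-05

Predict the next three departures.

2030-06-05, 2030-07-11, 2030-08-21

Intervals are 6, 11, 16, 21, 26 days — an arithmetic progression with common difference 5.
Next gap: 31 days. 2030-05-05 + 31 days = 2030-06-05.
Next gap: 36 days. 2030-06-05 + 36 days = 2030-07-11.
Next gap: 41 days. 2030-07-11 + 41 days = 2030-08-21.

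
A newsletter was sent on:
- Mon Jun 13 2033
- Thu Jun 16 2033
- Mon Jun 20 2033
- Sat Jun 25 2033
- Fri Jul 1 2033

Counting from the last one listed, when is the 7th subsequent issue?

Fri Sep 9 2033

Intervals are 3, 4, 5, 6 days — an arithmetic progression with common difference 1.
Next gap: 7 days. Fri Jul 1 2033 + 7 days = Fri Jul 8 2033.
Next gap: 8 days. Fri Jul 8 2033 + 8 days = Sat Jul 16 2033.
Next gap: 9 days. Sat Jul 16 2033 + 9 days = Mon Jul 25 2033.
Next gap: 10 days. Mon Jul 25 2033 + 10 days = Thu Aug 4 2033.
Next gap: 11 days. Thu Aug 4 2033 + 11 days = Mon Aug 15 2033.
Next gap: 12 days. Mon Aug 15 2033 + 12 days = Sat Aug 27 2033.
Next gap: 13 days. Sat Aug 27 2033 + 13 days = Fri Sep 9 2033.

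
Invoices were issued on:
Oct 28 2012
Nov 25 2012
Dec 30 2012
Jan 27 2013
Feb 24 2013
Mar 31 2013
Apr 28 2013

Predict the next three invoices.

All Sundays; the gaps (28, 35, 28, 28, 35, 28) vary with month length.
This is the last Sunday of each month.
May 2013 ends with Sunday May 26 2013.
June 2013 ends with Sunday Jun 30 2013.
Last Sunday of July 2013: Jul 28 2013.

May 26 2013, Jun 30 2013, Jul 28 2013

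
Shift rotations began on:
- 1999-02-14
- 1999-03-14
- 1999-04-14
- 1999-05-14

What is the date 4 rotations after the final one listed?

The day-of-month is always 14 (28, 31, 30 days between events).
So this recurs on the 14th of each month.
Next: June 1999 → 1999-06-14.
July 1999: 1999-07-14.
August 1999: 1999-08-14.
Next: September 1999 → 1999-09-14.

1999-09-14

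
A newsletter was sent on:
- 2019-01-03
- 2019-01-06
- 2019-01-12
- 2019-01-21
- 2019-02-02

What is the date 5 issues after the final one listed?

Intervals are 3, 6, 9, 12 days — an arithmetic progression with common difference 3.
Next gap: 15 days. 2019-02-02 + 15 days = 2019-02-17.
Next gap: 18 days. 2019-02-17 + 18 days = 2019-03-07.
Next gap: 21 days. 2019-03-07 + 21 days = 2019-03-28.
Next gap: 24 days. 2019-03-28 + 24 days = 2019-04-21.
Next gap: 27 days. 2019-04-21 + 27 days = 2019-05-18.

2019-05-18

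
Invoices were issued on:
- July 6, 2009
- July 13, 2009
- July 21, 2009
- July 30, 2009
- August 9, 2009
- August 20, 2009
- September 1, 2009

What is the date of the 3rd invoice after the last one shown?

October 13, 2009

Intervals are 7, 8, 9, 10, 11, 12 days — an arithmetic progression with common difference 1.
Next gap: 13 days. September 1, 2009 + 13 days = September 14, 2009.
Next gap: 14 days. September 14, 2009 + 14 days = September 28, 2009.
Next gap: 15 days. September 28, 2009 + 15 days = October 13, 2009.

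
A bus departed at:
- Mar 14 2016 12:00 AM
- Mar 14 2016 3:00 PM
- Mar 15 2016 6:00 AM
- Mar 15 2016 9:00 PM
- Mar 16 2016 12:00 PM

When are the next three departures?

Mar 17 2016 3:00 AM, Mar 17 2016 6:00 PM, Mar 18 2016 9:00 AM

Spacing: 15, 15, 15, 15 h — constant 15 h.
Mar 16 2016 12:00 PM + 15 h = Mar 17 2016 3:00 AM.
Mar 17 2016 3:00 AM + 15 h = Mar 17 2016 6:00 PM.
Mar 17 2016 6:00 PM + 15 h = Mar 18 2016 9:00 AM.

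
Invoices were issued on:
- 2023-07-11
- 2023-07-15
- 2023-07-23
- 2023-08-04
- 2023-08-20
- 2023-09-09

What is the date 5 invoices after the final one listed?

2024-02-16

Gaps: 4, 8, 12, 16, 20 days — each gap is 4 larger than the previous one.
Next gap: 24 days. 2023-09-09 + 24 days = 2023-10-03.
Next gap: 28 days. 2023-10-03 + 28 days = 2023-10-31.
Next gap: 32 days. 2023-10-31 + 32 days = 2023-12-02.
Next gap: 36 days. 2023-12-02 + 36 days = 2024-01-07.
Next gap: 40 days. 2024-01-07 + 40 days = 2024-02-16.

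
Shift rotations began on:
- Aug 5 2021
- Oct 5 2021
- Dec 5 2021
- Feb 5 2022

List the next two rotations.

Apr 5 2022, Jun 5 2022

Each date is the 5th; the gaps (61, 61, 62) track the month lengths.
The rule is the 5th of every 2 months.
April 2022: Apr 5 2022.
Next: June 2022 → Jun 5 2022.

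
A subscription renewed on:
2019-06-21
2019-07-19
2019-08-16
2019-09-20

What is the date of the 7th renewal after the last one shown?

2020-04-17

All dates are Fridays, 28, 28, 35 days apart.
Specifically, the 3rd Friday of each month.
October 2019 — 3rd Friday is 2019-10-18.
November 2019 — 3rd Friday is 2019-11-15.
3rd Friday of December 2019: 2019-12-20.
January 2020 — 3rd Friday is 2020-01-17.
February 2020 — 3rd Friday is 2020-02-21.
3rd Friday of March 2020: 2020-03-20.
April 2020 — 3rd Friday is 2020-04-17.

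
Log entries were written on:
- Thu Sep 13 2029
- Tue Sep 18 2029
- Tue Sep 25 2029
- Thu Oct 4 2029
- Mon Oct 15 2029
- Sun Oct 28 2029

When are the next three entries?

Gaps: 5, 7, 9, 11, 13 days — each gap is 2 larger than the previous one.
Next gap: 15 days. Sun Oct 28 2029 + 15 days = Mon Nov 12 2029.
Next gap: 17 days. Mon Nov 12 2029 + 17 days = Thu Nov 29 2029.
Next gap: 19 days. Thu Nov 29 2029 + 19 days = Tue Dec 18 2029.

Mon Nov 12 2029, Thu Nov 29 2029, Tue Dec 18 2029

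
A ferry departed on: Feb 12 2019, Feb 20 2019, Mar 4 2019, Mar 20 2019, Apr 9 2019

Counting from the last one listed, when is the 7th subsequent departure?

Dec 17 2019

Gaps: 8, 12, 16, 20 days — each gap is 4 larger than the previous one.
Next gap: 24 days. Apr 9 2019 + 24 days = May 3 2019.
Next gap: 28 days. May 3 2019 + 28 days = May 31 2019.
Next gap: 32 days. May 31 2019 + 32 days = Jul 2 2019.
Next gap: 36 days. Jul 2 2019 + 36 days = Aug 7 2019.
Next gap: 40 days. Aug 7 2019 + 40 days = Sep 16 2019.
Next gap: 44 days. Sep 16 2019 + 44 days = Oct 30 2019.
Next gap: 48 days. Oct 30 2019 + 48 days = Dec 17 2019.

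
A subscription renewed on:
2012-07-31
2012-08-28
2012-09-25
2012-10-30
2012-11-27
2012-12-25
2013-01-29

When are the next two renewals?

These are Tuesdays with 28, 28, 35, 28, 28, 35-day gaps.
Each is the final Tuesday of its month — 2012-07-31 is past the 28th, so '4th Tuesday' doesn't fit.
Last Tuesday of February 2013: 2013-02-26.
March 2013 ends with Tuesday 2013-03-26.

2013-02-26, 2013-03-26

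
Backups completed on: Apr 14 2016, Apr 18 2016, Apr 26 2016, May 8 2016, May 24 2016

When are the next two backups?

Jun 13 2016, Jul 7 2016

Intervals are 4, 8, 12, 16 days — an arithmetic progression with common difference 4.
Next gap: 20 days. May 24 2016 + 20 days = Jun 13 2016.
Next gap: 24 days. Jun 13 2016 + 24 days = Jul 7 2016.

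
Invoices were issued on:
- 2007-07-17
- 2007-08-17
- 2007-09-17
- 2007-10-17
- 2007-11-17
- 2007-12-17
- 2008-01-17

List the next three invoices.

Gaps: 31, 31, 30, 31, 30, 31 days — not constant. Every event is on the 17th of the month.
Pattern: the 17th of each month.
Next: February 2008 → 2008-02-17.
Next: March 2008 → 2008-03-17.
Next: April 2008 → 2008-04-17.

2008-02-17, 2008-03-17, 2008-04-17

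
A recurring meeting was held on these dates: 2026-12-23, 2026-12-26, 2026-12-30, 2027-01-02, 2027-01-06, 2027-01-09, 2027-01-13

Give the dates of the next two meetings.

Every event lands on a Wednesday or Saturday (gaps cycle 3, 4, 3, 4, 3, 4).
So the schedule is: every Wednesday and Saturday.
Next Saturday: 2027-01-16.
The following Wednesday is 2027-01-20.

2027-01-16, 2027-01-20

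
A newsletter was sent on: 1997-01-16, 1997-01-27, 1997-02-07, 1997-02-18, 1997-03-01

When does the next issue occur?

1997-03-12

The spacing is 11, 11, 11, 11 days — always 11 days.
1997-03-01 + 11 days = 1997-03-12.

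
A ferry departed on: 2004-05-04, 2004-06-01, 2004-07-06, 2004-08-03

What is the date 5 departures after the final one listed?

2005-01-04

These are Tuesdays at 28- or 35-day spacing (28, 35, 28).
The pattern: 1st Tuesday of the month.
September 2004 — 1st Tuesday is 2004-09-07.
1st Tuesday of October 2004: 2004-10-05.
1st Tuesday of November 2004: 2004-11-02.
1st Tuesday of December 2004: 2004-12-07.
January 2005 — 1st Tuesday is 2005-01-04.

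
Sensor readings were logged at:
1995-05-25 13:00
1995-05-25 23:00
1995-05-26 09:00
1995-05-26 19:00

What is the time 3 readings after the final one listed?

1995-05-28 01:00

Spacing: 10, 10, 10 h — constant 10 h.
1995-05-26 19:00 + 10 h = 1995-05-27 05:00.
1995-05-27 05:00 + 10 h = 1995-05-27 15:00.
1995-05-27 15:00 + 10 h = 1995-05-28 01:00.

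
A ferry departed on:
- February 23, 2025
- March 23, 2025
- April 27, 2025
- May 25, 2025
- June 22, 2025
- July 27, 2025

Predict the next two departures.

August 24, 2025; September 28, 2025

Gaps: 28, 35, 28, 28, 35 days — a mix of 28 and 35. Every date is a Sunday.
Each is the 4th Sunday of its month.
4th Sunday of August 2025: August 24, 2025.
4th Sunday of September 2025: September 28, 2025.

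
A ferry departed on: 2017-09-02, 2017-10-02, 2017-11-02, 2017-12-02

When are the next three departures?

Each date is the 2nd; the gaps (30, 31, 30) track the month lengths.
The rule is the 2nd of each month.
January 2018: 2018-01-02.
Next: February 2018 → 2018-02-02.
March 2018: 2018-03-02.

2018-01-02, 2018-02-02, 2018-03-02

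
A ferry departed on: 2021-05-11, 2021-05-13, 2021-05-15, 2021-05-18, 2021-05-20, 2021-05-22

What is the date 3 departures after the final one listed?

Gaps: 2, 2, 3, 2, 2 days — not constant, but cyclic with period 3.
The events fall on every Tuesday, Thursday and Saturday.
The following Tuesday is 2021-05-25.
Next Thursday: 2021-05-27.
The following Saturday is 2021-05-29.

2021-05-29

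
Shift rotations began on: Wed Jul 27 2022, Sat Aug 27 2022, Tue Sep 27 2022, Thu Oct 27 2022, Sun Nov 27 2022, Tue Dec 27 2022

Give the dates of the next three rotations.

Fri Jan 27 2023, Mon Feb 27 2023, Mon Mar 27 2023

The day-of-month is always 27 (31, 31, 30, 31, 30 days between events).
So this recurs on the 27th of each month.
Next: January 2023 → Fri Jan 27 2023.
Next: February 2023 → Mon Feb 27 2023.
March 2023: Mon Mar 27 2023.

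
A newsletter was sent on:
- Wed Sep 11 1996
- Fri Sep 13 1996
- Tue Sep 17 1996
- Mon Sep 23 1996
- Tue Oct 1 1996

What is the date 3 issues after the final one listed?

Wed Nov 6 1996

Gaps: 2, 4, 6, 8 days — each gap is 2 larger than the previous one.
Next gap: 10 days. Tue Oct 1 1996 + 10 days = Fri Oct 11 1996.
Next gap: 12 days. Fri Oct 11 1996 + 12 days = Wed Oct 23 1996.
Next gap: 14 days. Wed Oct 23 1996 + 14 days = Wed Nov 6 1996.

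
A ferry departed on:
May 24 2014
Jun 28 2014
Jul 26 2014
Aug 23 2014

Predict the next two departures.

Sep 27 2014, Oct 25 2014

All dates are Saturdays, 35, 28, 28 days apart.
Specifically, the 4th Saturday of each month.
September 2014 — 4th Saturday is Sep 27 2014.
4th Saturday of October 2014: Oct 25 2014.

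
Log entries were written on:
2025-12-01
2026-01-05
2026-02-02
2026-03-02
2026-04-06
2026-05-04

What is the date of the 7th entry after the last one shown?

2026-12-07

These are Mondays at 28- or 35-day spacing (35, 28, 28, 35, 28).
The pattern: 1st Monday of the month.
1st Monday of June 2026: 2026-06-01.
1st Monday of July 2026: 2026-07-06.
August 2026 — 1st Monday is 2026-08-03.
1st Monday of September 2026: 2026-09-07.
1st Monday of October 2026: 2026-10-05.
1st Monday of November 2026: 2026-11-02.
1st Monday of December 2026: 2026-12-07.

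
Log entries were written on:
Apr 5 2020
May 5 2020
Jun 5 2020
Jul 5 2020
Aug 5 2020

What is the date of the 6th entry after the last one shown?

Gaps: 30, 31, 30, 31 days — not constant. Every event is on the 5th of the month.
Pattern: the 5th of each month.
September 2020: Sep 5 2020.
Next: October 2020 → Oct 5 2020.
Next: November 2020 → Nov 5 2020.
Next: December 2020 → Dec 5 2020.
Next: January 2021 → Jan 5 2021.
Next: February 2021 → Feb 5 2021.

Feb 5 2021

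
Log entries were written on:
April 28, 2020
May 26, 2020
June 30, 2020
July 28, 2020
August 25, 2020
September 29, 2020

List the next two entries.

These are Tuesdays with 28, 35, 28, 28, 35-day gaps.
Each is the final Tuesday of its month — June 30, 2020 is past the 28th, so '4th Tuesday' doesn't fit.
Last Tuesday of October 2020: October 27, 2020.
November 2020 ends with Tuesday November 24, 2020.

October 27, 2020; November 24, 2020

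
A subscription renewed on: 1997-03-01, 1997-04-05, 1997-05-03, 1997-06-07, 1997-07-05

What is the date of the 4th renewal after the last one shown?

1997-11-01

All dates are Saturdays, 35, 28, 35, 28 days apart.
Specifically, the 1st Saturday of each month.
1st Saturday of August 1997: 1997-08-02.
1st Saturday of September 1997: 1997-09-06.
October 1997 — 1st Saturday is 1997-10-04.
1st Saturday of November 1997: 1997-11-01.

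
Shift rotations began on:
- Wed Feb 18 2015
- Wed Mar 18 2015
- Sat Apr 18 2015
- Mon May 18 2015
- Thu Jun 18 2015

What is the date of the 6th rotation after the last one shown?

Fri Dec 18 2015

Gaps: 28, 31, 30, 31 days — not constant. Every event is on the 18th of the month.
Pattern: the 18th of each month.
Next: July 2015 → Sat Jul 18 2015.
Next: August 2015 → Tue Aug 18 2015.
Next: September 2015 → Fri Sep 18 2015.
Next: October 2015 → Sun Oct 18 2015.
November 2015: Wed Nov 18 2015.
Next: December 2015 → Fri Dec 18 2015.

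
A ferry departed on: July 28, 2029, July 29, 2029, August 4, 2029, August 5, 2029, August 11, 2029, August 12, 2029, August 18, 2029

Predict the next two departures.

August 19, 2029; August 25, 2029

Gaps: 1, 6, 1, 6, 1, 6 days — not constant, but cyclic with period 2.
The events fall on every Saturday and Sunday.
Next Sunday: August 19, 2029.
The following Saturday is August 25, 2029.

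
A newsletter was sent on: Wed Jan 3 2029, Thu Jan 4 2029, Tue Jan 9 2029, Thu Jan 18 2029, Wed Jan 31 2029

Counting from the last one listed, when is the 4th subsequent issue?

Gaps: 1, 5, 9, 13 days — each gap is 4 larger than the previous one.
Next gap: 17 days. Wed Jan 31 2029 + 17 days = Sat Feb 17 2029.
Next gap: 21 days. Sat Feb 17 2029 + 21 days = Sat Mar 10 2029.
Next gap: 25 days. Sat Mar 10 2029 + 25 days = Wed Apr 4 2029.
Next gap: 29 days. Wed Apr 4 2029 + 29 days = Thu May 3 2029.

Thu May 3 2029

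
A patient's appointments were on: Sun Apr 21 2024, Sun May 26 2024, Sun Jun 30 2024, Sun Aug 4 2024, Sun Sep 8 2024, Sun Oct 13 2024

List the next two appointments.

Gaps between consecutive events: 35, 35, 35, 35, 35 days — a constant 35-day interval.
Sun Oct 13 2024 + 35 days = Sun Nov 17 2024.
Sun Nov 17 2024 + 35 days = Sun Dec 22 2024.

Sun Nov 17 2024, Sun Dec 22 2024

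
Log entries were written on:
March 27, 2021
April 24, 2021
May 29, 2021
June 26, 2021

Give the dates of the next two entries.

All Saturdays; the gaps (28, 35, 28) vary with month length.
This is the last Saturday of each month.
Last Saturday of July 2021: July 31, 2021.
Last Saturday of August 2021: August 28, 2021.

July 31, 2021; August 28, 2021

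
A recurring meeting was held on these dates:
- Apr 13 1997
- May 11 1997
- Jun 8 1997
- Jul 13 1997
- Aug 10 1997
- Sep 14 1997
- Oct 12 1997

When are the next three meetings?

These are Sundays at 28- or 35-day spacing (28, 28, 35, 28, 35, 28).
The pattern: 2nd Sunday of the month.
2nd Sunday of November 1997: Nov 9 1997.
December 1997 — 2nd Sunday is Dec 14 1997.
January 1998 — 2nd Sunday is Jan 11 1998.

Nov 9 1997, Dec 14 1997, Jan 11 1998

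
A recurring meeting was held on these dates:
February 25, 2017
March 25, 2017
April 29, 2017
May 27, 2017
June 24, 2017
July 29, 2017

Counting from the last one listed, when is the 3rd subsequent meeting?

These are Saturdays with 28, 35, 28, 28, 35-day gaps.
Each is the final Saturday of its month — April 29, 2017 is past the 28th, so '4th Saturday' doesn't fit.
August 2017 ends with Saturday August 26, 2017.
September 2017 ends with Saturday September 30, 2017.
Last Saturday of October 2017: October 28, 2017.

October 28, 2017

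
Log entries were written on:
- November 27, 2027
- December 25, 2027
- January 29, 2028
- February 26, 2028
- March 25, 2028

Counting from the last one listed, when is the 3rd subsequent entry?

All Saturdays; the gaps (28, 35, 28, 28) vary with month length.
This is the last Saturday of each month.
April 2028 ends with Saturday April 29, 2028.
Last Saturday of May 2028: May 27, 2028.
June 2028 ends with Saturday June 24, 2028.

June 24, 2028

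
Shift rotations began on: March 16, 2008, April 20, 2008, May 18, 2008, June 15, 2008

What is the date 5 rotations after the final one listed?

All dates are Sundays, 35, 28, 28 days apart.
Specifically, the 3rd Sunday of each month.
July 2008 — 3rd Sunday is July 20, 2008.
August 2008 — 3rd Sunday is August 17, 2008.
3rd Sunday of September 2008: September 21, 2008.
3rd Sunday of October 2008: October 19, 2008.
3rd Sunday of November 2008: November 16, 2008.

November 16, 2008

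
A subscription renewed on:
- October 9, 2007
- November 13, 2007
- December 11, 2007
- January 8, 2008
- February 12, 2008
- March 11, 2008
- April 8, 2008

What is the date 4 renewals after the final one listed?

August 12, 2008

Gaps: 35, 28, 28, 35, 28, 28 days — a mix of 28 and 35. Every date is a Tuesday.
Each is the 2nd Tuesday of its month.
May 2008 — 2nd Tuesday is May 13, 2008.
2nd Tuesday of June 2008: June 10, 2008.
2nd Tuesday of July 2008: July 8, 2008.
2nd Tuesday of August 2008: August 12, 2008.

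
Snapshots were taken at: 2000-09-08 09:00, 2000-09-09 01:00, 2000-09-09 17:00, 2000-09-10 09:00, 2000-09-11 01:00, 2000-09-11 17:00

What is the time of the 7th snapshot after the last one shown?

The interval is a steady 16 hours (16, 16, 16, 16, 16).
2000-09-11 17:00 + 16 h = 2000-09-12 09:00.
2000-09-12 09:00 + 16 h = 2000-09-13 01:00.
2000-09-13 01:00 + 16 h = 2000-09-13 17:00.
2000-09-13 17:00 + 16 h = 2000-09-14 09:00.
2000-09-14 09:00 + 16 h = 2000-09-15 01:00.
2000-09-15 01:00 + 16 h = 2000-09-15 17:00.
2000-09-15 17:00 + 16 h = 2000-09-16 09:00.

2000-09-16 09:00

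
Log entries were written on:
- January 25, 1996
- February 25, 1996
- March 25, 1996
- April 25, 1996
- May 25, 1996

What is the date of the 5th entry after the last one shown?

October 25, 1996

Each date is the 25th; the gaps (31, 29, 31, 30) track the month lengths.
The rule is the 25th of each month.
June 1996: June 25, 1996.
July 1996: July 25, 1996.
August 1996: August 25, 1996.
Next: September 1996 → September 25, 1996.
October 1996: October 25, 1996.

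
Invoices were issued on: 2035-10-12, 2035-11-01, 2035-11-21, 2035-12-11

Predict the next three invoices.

2035-12-31, 2036-01-20, 2036-02-09

The spacing is 20, 20, 20 days — always 20 days.
2035-12-11 + 20 days = 2035-12-31.
2035-12-31 + 20 days = 2036-01-20.
2036-01-20 + 20 days = 2036-02-09.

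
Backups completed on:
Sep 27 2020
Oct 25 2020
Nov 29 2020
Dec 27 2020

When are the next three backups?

All Sundays; the gaps (28, 35, 28) vary with month length.
This is the last Sunday of each month.
January 2021 ends with Sunday Jan 31 2021.
February 2021 ends with Sunday Feb 28 2021.
March 2021 ends with Sunday Mar 28 2021.

Jan 31 2021, Feb 28 2021, Mar 28 2021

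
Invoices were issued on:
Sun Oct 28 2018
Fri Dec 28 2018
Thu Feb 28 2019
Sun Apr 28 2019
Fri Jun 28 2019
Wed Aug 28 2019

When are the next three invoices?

Gaps: 61, 62, 59, 61, 61 days — not constant. Every event is on the 28th of the month.
Pattern: the 28th of every 2 months.
Next: October 2019 → Mon Oct 28 2019.
Next: December 2019 → Sat Dec 28 2019.
Next: February 2020 → Fri Feb 28 2020.

Mon Oct 28 2019, Sat Dec 28 2019, Fri Feb 28 2020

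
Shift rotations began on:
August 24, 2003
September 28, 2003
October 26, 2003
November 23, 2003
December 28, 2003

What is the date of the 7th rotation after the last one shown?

July 25, 2004

Gaps: 35, 28, 28, 35 days — a mix of 28 and 35. Every date is a Sunday.
Each is the 4th Sunday of its month.
4th Sunday of January 2004: January 25, 2004.
4th Sunday of February 2004: February 22, 2004.
March 2004 — 4th Sunday is March 28, 2004.
4th Sunday of April 2004: April 25, 2004.
4th Sunday of May 2004: May 23, 2004.
4th Sunday of June 2004: June 27, 2004.
4th Sunday of July 2004: July 25, 2004.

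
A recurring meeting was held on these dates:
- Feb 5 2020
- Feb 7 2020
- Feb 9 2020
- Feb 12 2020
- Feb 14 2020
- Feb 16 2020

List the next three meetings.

Feb 19 2020, Feb 21 2020, Feb 23 2020

Every event lands on a Wednesday or Friday or Sunday (gaps cycle 2, 2, 3, 2, 2).
So the schedule is: every Wednesday, Friday and Sunday.
The following Wednesday is Feb 19 2020.
Next Friday: Feb 21 2020.
Next Sunday: Feb 23 2020.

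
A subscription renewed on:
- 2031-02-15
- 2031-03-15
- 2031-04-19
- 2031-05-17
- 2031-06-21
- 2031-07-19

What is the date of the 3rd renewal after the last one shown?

2031-10-18

These are Saturdays at 28- or 35-day spacing (28, 35, 28, 35, 28).
The pattern: 3rd Saturday of the month.
3rd Saturday of August 2031: 2031-08-16.
3rd Saturday of September 2031: 2031-09-20.
3rd Saturday of October 2031: 2031-10-18.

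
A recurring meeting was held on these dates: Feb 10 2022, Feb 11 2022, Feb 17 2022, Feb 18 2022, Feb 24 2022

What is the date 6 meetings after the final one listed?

Every event lands on a Thursday or Friday (gaps cycle 1, 6, 1, 6).
So the schedule is: every Thursday and Friday.
Next Friday: Feb 25 2022.
Next Thursday: Mar 3 2022.
Next Friday: Mar 4 2022.
The following Thursday is Mar 10 2022.
Next Friday: Mar 11 2022.
The following Thursday is Mar 17 2022.

Mar 17 2022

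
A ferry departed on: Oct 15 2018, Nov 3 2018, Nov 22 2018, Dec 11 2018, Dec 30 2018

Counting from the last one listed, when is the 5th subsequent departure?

Apr 4 2019

The spacing is 19, 19, 19, 19 days — always 19 days.
Dec 30 2018 + 19 days = Jan 18 2019.
Jan 18 2019 + 19 days = Feb 6 2019.
Feb 6 2019 + 19 days = Feb 25 2019.
Feb 25 2019 + 19 days = Mar 16 2019.
Mar 16 2019 + 19 days = Apr 4 2019.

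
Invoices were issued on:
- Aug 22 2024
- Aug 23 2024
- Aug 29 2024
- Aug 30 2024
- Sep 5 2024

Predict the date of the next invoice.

Sep 6 2024

Gaps: 1, 6, 1, 6 days — not constant, but cyclic with period 2.
The events fall on every Thursday and Friday.
Next Friday: Sep 6 2024.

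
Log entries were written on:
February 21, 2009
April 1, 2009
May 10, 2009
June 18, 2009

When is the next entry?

The spacing is 39, 39, 39 days — always 39 days.
June 18, 2009 + 39 days = July 27, 2009.

July 27, 2009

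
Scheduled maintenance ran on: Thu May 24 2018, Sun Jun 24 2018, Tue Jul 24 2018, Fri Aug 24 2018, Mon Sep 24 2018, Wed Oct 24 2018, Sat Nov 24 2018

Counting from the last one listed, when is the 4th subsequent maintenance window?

Sun Mar 24 2019

Each date is the 24th; the gaps (31, 30, 31, 31, 30, 31) track the month lengths.
The rule is the 24th of each month.
December 2018: Mon Dec 24 2018.
January 2019: Thu Jan 24 2019.
February 2019: Sun Feb 24 2019.
Next: March 2019 → Sun Mar 24 2019.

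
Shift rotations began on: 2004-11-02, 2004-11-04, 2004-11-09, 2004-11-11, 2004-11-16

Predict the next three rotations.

2004-11-18, 2004-11-23, 2004-11-25

Every event lands on a Tuesday or Thursday (gaps cycle 2, 5, 2, 5).
So the schedule is: every Tuesday and Thursday.
The following Thursday is 2004-11-18.
The following Tuesday is 2004-11-23.
The following Thursday is 2004-11-25.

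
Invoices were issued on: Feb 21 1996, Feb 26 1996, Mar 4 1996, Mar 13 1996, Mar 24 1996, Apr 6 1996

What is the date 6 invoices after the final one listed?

Aug 4 1996

Intervals are 5, 7, 9, 11, 13 days — an arithmetic progression with common difference 2.
Next gap: 15 days. Apr 6 1996 + 15 days = Apr 21 1996.
Next gap: 17 days. Apr 21 1996 + 17 days = May 8 1996.
Next gap: 19 days. May 8 1996 + 19 days = May 27 1996.
Next gap: 21 days. May 27 1996 + 21 days = Jun 17 1996.
Next gap: 23 days. Jun 17 1996 + 23 days = Jul 10 1996.
Next gap: 25 days. Jul 10 1996 + 25 days = Aug 4 1996.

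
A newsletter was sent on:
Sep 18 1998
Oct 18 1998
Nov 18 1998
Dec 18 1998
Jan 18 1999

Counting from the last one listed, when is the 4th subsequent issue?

May 18 1999

Each date is the 18th; the gaps (30, 31, 30, 31) track the month lengths.
The rule is the 18th of each month.
Next: February 1999 → Feb 18 1999.
Next: March 1999 → Mar 18 1999.
April 1999: Apr 18 1999.
Next: May 1999 → May 18 1999.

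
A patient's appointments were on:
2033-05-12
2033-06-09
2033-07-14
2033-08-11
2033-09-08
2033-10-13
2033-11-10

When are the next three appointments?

2033-12-08, 2034-01-12, 2034-02-09

These are Thursdays at 28- or 35-day spacing (28, 35, 28, 28, 35, 28).
The pattern: 2nd Thursday of the month.
2nd Thursday of December 2033: 2033-12-08.
2nd Thursday of January 2034: 2034-01-12.
February 2034 — 2nd Thursday is 2034-02-09.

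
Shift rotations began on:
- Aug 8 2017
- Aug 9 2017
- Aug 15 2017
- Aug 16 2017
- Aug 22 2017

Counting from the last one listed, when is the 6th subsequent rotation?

Gaps: 1, 6, 1, 6 days — not constant, but cyclic with period 2.
The events fall on every Tuesday and Wednesday.
The following Wednesday is Aug 23 2017.
Next Tuesday: Aug 29 2017.
Next Wednesday: Aug 30 2017.
The following Tuesday is Sep 5 2017.
The following Wednesday is Sep 6 2017.
The following Tuesday is Sep 12 2017.

Sep 12 2017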